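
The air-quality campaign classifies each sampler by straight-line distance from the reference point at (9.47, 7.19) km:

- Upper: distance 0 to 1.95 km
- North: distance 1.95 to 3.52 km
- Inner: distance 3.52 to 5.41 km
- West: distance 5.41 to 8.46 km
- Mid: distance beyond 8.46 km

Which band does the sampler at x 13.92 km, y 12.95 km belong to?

West

Distance = √((13.92−9.47)² + (12.95−7.19)²) = √(19.802 + 33.178) = 7.279 km.
5.41 ≤ 7.279 < 8.46 → West.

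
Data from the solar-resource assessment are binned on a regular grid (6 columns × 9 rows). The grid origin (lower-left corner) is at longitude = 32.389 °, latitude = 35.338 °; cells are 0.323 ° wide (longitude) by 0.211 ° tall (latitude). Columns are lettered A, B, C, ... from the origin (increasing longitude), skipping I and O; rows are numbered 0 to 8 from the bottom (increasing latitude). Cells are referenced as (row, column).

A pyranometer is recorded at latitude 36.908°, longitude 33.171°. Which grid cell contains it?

Column index: ⌊(33.171 − 32.389) / 0.323⌋ = ⌊2.421⌋ = 2 → column C
Row offset from origin: ⌊(36.908 − 35.338) / 0.211⌋ = ⌊7.441⌋ = 7 → row 7

(7, C)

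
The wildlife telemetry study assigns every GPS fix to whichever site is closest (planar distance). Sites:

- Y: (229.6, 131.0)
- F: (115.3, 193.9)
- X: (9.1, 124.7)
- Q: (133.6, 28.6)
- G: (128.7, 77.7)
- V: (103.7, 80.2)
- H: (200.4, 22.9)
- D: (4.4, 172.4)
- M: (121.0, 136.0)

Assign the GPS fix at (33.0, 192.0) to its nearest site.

Squared distances to each site:
Y: 42372.560; F: 6776.900; X: 5100.500; Q: 36819.920; G: 22222.980; V: 17497.730; H: 56617.570; D: 1202.120; M: 10880.000.
Minimum at D.

D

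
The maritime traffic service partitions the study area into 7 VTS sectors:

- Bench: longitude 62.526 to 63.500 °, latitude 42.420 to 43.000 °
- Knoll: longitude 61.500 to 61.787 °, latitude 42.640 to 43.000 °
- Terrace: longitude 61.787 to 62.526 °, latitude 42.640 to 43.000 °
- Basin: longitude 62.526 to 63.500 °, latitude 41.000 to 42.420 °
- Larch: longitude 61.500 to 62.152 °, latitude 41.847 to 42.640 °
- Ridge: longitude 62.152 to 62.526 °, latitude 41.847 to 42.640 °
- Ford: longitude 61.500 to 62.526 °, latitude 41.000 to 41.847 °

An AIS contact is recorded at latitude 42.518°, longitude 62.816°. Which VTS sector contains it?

Bench

The point has longitude = 62.816 and latitude = 42.518.
Only Bench satisfies 62.526 ≤ longitude ≤ 63.500 and 42.420 ≤ latitude ≤ 43.000.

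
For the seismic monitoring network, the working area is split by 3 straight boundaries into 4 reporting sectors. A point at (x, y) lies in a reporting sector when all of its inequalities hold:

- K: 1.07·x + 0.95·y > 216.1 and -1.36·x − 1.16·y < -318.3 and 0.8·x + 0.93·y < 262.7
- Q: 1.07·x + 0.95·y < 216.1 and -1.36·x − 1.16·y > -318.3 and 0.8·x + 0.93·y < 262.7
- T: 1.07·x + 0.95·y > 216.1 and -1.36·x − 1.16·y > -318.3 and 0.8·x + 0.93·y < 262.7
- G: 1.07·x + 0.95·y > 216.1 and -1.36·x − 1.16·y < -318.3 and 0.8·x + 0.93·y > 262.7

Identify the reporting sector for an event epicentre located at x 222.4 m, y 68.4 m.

1.07·222.4 + 0.95·68.4 = 302.948, which is > 216.1
-1.36·222.4 − 1.16·68.4 = -381.808, which is < -318.3
0.8·222.4 + 0.93·68.4 = 241.532, which is < 262.7
This sign pattern matches K.

K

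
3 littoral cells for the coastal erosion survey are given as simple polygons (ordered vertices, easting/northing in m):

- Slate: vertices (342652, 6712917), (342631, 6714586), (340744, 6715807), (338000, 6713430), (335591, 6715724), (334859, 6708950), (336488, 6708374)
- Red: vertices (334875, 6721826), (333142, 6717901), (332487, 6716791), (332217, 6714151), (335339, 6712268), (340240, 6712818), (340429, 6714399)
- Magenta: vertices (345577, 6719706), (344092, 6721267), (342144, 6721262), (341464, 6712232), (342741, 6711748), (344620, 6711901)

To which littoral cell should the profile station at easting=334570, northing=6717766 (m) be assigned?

Red

Cast a ray rightward from (334570, 6717766). For each polygon, the edges (by vertex number in listed order) whose endpoints lie on opposite sides of northing = 6717766, where each meets that height, and whether that is right or left of the point:
Slate: no edge straddles that height → 0 crossings.
Red: 2–3 at easting≈333062.3 (left), 7–1 at easting≈337911.1 (right) → 1 crossing.
Magenta: 3–4 at easting≈341880.7 (right), 6–1 at easting≈345339.1 (right) → 2 crossings.
Only Red has an odd count, so the point is inside Red.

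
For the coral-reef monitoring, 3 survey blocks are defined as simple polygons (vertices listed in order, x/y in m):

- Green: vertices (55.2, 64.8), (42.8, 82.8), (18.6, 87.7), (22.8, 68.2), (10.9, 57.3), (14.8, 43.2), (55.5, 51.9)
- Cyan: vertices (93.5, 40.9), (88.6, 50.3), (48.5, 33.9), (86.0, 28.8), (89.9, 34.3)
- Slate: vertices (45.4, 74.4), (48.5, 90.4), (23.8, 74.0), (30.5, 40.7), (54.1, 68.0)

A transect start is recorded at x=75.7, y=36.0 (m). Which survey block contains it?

Cyan

Cast a ray rightward from (75.7, 36.0). For each polygon, the edges (by vertex number in listed order) whose endpoints lie on opposite sides of y = 36.0, where each meets that height, and whether that is right or left of the point:
Green: no edge straddles that height → 0 crossings.
Cyan: 2–3 at x≈53.63 (left), 5–1 at x≈90.83 (right) → 1 crossing.
Slate: no edge straddles that height → 0 crossings.
Only Cyan has an odd count, so the point is inside Cyan.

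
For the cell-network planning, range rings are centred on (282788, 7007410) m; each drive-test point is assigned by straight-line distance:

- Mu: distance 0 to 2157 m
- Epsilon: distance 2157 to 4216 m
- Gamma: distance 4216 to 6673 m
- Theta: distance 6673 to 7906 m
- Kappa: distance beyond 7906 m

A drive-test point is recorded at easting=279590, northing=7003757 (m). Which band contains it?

Distance = √((279590−282788)² + (7003757−7007410)²) = √(10227204.000 + 13344409.000) = 4855.061 m.
4216 ≤ 4855.061 < 6673 → Gamma.

Gamma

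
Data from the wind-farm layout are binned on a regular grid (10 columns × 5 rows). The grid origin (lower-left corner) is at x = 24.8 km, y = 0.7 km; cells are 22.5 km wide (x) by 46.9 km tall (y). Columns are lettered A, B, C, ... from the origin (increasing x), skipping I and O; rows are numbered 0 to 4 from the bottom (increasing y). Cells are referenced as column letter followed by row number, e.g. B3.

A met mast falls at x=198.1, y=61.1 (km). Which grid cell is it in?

Column index: ⌊(198.1 − 24.8) / 22.5⌋ = ⌊7.702⌋ = 7 → column H
Row offset from origin: ⌊(61.1 − 0.7) / 46.9⌋ = ⌊1.288⌋ = 1 → row 1

H1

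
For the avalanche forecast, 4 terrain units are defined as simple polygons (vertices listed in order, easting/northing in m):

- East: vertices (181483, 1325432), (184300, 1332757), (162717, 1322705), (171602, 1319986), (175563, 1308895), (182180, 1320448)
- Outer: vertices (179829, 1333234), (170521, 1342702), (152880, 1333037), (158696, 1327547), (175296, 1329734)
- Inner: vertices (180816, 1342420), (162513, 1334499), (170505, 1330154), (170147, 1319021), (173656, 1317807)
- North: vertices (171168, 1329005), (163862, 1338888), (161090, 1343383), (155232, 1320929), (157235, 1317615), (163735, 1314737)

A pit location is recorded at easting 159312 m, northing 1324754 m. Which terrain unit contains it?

Cast a ray rightward from (159312, 1324754). For each polygon, the edges (by vertex number in listed order) whose endpoints lie on opposite sides of northing = 1324754, where each meets that height, and whether that is right or left of the point:
East: 2–3 at easting≈167116.5 (right), 6–1 at easting≈181577.8 (right) → 2 crossings.
Outer: no edge straddles that height → 0 crossings.
Inner: 3–4 at easting≈170331.4 (right), 5–1 at easting≈175676.9 (right) → 2 crossings.
North: 3–4 at easting≈156229.9 (left), 6–1 at easting≈168953.4 (right) → 1 crossing.
Only North has an odd count, so the point is inside North.

North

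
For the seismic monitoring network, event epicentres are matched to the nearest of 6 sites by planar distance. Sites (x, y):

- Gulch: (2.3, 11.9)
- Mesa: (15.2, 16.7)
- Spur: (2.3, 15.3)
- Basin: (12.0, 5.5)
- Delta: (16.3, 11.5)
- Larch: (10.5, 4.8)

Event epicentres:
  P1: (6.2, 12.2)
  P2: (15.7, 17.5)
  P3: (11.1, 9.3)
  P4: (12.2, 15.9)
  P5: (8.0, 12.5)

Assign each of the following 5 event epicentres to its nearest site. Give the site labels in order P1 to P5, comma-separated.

Gulch, Mesa, Basin, Mesa, Gulch

P1 → Gulch (d²=15.30)
P2 → Mesa (d²=0.89)
P3 → Basin (d²=15.25)
P4 → Mesa (d²=9.64)
P5 → Gulch (d²=32.85)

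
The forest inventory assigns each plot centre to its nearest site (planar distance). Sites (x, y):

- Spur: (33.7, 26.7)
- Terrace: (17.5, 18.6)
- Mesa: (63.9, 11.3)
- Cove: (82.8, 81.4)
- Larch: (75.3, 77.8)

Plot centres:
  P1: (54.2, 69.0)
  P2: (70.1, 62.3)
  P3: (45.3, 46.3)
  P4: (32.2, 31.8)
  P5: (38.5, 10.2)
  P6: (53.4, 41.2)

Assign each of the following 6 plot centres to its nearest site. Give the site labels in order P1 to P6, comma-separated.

P1 → Larch (d²=522.65)
P2 → Larch (d²=267.29)
P3 → Spur (d²=518.72)
P4 → Spur (d²=28.26)
P5 → Spur (d²=295.29)
P6 → Spur (d²=598.34)

Larch, Larch, Spur, Spur, Spur, Spur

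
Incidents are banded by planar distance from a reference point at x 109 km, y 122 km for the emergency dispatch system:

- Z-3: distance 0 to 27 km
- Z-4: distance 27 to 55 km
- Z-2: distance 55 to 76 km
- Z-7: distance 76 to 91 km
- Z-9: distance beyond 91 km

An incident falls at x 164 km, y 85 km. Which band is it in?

Distance = √((164−109)² + (85−122)²) = √(3025.000 + 1369.000) = 66.287 km.
55 ≤ 66.287 < 76 → Z-2.

Z-2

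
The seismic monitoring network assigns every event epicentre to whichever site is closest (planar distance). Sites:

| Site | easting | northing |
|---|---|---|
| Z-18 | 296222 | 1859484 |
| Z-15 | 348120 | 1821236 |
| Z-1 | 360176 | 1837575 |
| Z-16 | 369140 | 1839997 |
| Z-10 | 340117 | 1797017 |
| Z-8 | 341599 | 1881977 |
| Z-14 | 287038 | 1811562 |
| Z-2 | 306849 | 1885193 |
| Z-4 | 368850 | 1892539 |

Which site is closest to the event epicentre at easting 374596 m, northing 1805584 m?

Squared distances to each site:
Z-18: 9047693876.000; Z-15: 945963680.000; Z-1: 1231360481.000; Z-16: 1214022505.000; Z-10: 1262194930.000; Z-8: 6924692458.000; Z-14: 7702139848.000; Z-2: 10927248890.000; Z-4: 7594188541.000.
Minimum at Z-15.

Z-15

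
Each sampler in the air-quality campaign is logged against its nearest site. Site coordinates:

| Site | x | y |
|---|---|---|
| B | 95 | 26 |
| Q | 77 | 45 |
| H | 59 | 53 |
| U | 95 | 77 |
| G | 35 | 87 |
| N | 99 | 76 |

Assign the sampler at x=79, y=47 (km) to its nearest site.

Squared distances to each site:
B: 697.000; Q: 8.000; H: 436.000; U: 1156.000; G: 3536.000; N: 1241.000.
Minimum at Q.

Q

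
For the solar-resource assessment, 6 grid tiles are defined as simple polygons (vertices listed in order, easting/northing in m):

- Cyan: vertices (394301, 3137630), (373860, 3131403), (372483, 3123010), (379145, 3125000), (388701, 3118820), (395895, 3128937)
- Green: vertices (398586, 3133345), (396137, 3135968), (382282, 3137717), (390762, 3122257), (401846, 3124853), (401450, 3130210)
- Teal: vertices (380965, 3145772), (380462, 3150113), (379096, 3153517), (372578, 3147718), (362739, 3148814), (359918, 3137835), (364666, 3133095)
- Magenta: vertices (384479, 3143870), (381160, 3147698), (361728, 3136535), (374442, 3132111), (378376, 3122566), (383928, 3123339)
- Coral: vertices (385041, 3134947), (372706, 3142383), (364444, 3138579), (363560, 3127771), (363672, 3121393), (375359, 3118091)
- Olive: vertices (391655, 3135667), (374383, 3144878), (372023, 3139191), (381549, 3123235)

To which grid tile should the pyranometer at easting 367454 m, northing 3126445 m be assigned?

Coral

Cast a ray rightward from (367454, 3126445). For each polygon, the edges (by vertex number in listed order) whose endpoints lie on opposite sides of northing = 3126445, where each meets that height, and whether that is right or left of the point:
Cyan: 2–3 at easting≈373046.6 (right), 5–6 at easting≈394123.0 (right) → 2 crossings.
Green: 3–4 at easting≈388464.8 (right), 5–6 at easting≈401728.3 (right) → 2 crossings.
Teal: no edge straddles that height → 0 crossings.
Magenta: 4–5 at easting≈376777.3 (right), 6–1 at easting≈384011.4 (right) → 2 crossings.
Coral: 4–5 at easting≈363583.3 (left), 6–1 at easting≈380157.5 (right) → 1 crossing.
Olive: 3–4 at easting≈379632.6 (right), 4–1 at easting≈384158.4 (right) → 2 crossings.
Only Coral has an odd count, so the point is inside Coral.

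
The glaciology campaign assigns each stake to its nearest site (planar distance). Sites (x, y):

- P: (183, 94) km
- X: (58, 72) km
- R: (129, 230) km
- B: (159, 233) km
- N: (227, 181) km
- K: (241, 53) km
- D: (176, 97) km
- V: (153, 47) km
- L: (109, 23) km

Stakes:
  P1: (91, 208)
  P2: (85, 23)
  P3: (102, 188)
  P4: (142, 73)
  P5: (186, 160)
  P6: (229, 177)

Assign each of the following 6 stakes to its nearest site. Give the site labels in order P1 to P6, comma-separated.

P1 → R (d²=1928.00)
P2 → L (d²=576.00)
P3 → R (d²=2493.00)
P4 → V (d²=797.00)
P5 → N (d²=2122.00)
P6 → N (d²=20.00)

R, L, R, V, N, N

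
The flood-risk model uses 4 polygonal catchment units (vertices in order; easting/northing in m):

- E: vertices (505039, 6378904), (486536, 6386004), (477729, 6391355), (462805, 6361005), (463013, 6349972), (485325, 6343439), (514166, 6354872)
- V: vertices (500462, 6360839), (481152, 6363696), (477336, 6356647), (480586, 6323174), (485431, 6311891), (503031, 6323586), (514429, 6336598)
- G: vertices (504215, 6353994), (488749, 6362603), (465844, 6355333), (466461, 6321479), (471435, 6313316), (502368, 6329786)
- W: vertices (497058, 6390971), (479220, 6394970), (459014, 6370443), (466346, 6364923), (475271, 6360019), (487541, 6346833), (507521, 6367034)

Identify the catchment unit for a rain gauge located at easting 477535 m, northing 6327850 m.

Cast a ray rightward from (477535, 6327850). For each polygon, the edges (by vertex number in listed order) whose endpoints lie on opposite sides of northing = 6327850, where each meets that height, and whether that is right or left of the point:
E: no edge straddles that height → 0 crossings.
V: 3–4 at easting≈480132.0 (right), 6–7 at easting≈506766.1 (right) → 2 crossings.
G: 3–4 at easting≈466344.9 (left), 5–6 at easting≈498731.9 (right) → 1 crossing.
W: no edge straddles that height → 0 crossings.
Only G has an odd count, so the point is inside G.

G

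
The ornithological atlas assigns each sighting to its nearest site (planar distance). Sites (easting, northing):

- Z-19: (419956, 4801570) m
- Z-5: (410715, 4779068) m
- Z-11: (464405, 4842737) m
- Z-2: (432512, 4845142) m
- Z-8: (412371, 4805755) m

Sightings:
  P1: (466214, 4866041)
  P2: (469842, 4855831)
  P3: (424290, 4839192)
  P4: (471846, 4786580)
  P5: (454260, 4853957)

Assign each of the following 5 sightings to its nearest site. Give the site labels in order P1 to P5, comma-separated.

P1 → Z-11 (d²=546348897.00)
P2 → Z-11 (d²=201013805.00)
P3 → Z-2 (d²=103003784.00)
P4 → Z-19 (d²=2917272200.00)
P5 → Z-11 (d²=228809425.00)

Z-11, Z-11, Z-2, Z-19, Z-11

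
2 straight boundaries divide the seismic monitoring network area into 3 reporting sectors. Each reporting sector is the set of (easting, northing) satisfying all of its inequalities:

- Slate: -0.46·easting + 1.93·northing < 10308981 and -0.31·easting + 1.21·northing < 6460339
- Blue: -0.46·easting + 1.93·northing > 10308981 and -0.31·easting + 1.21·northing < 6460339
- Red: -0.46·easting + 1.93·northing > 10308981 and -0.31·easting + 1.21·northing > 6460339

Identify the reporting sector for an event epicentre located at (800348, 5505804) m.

Slate

-0.46·800348 + 1.93·5505804 = 10258041.640, which is < 10308981
-0.31·800348 + 1.21·5505804 = 6413914.960, which is < 6460339
This sign pattern matches Slate.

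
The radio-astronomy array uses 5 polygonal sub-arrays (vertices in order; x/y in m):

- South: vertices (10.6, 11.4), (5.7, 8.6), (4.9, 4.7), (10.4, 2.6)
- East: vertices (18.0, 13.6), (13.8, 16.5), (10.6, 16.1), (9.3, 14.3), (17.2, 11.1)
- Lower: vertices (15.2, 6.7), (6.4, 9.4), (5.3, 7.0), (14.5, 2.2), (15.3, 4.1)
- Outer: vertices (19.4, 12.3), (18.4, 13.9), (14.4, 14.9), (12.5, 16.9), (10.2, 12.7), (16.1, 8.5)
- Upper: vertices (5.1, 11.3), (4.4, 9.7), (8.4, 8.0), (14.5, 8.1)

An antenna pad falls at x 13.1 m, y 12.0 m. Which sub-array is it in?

Cast a ray rightward from (13.1, 12.0). For each polygon, the edges (by vertex number in listed order) whose endpoints lie on opposite sides of y = 12.0, where each meets that height, and whether that is right or left of the point:
South: no edge straddles that height → 0 crossings.
East: 4–5 at x≈14.98 (right), 5–1 at x≈17.49 (right) → 2 crossings.
Lower: no edge straddles that height → 0 crossings.
Outer: 5–6 at x≈11.18 (left), 6–1 at x≈19.14 (right) → 1 crossing.
Upper: no edge straddles that height → 0 crossings.
Only Outer has an odd count, so the point is inside Outer.

Outer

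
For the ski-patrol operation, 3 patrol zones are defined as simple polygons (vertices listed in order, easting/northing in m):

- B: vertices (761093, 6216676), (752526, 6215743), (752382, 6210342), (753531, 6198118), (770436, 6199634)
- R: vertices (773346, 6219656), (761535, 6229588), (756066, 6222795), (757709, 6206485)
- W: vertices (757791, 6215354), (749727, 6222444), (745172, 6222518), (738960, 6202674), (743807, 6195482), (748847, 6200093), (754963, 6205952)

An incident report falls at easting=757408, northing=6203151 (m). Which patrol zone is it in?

Cast a ray rightward from (757408, 6203151). For each polygon, the edges (by vertex number in listed order) whose endpoints lie on opposite sides of northing = 6203151, where each meets that height, and whether that is right or left of the point:
B: 3–4 at easting≈753057.9 (left), 5–1 at easting≈768507.9 (right) → 1 crossing.
R: no edge straddles that height → 0 crossings.
W: 3–4 at easting≈739109.3 (left), 6–7 at easting≈752039.1 (left) → 0 crossings.
Only B has an odd count, so the point is inside B.

B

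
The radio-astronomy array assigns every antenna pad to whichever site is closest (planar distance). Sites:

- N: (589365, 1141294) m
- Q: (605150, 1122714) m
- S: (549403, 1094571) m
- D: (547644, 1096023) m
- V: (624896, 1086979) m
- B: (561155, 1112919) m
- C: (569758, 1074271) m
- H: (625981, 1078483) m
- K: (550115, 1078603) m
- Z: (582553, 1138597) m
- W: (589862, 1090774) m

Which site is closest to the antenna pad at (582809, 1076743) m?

Squared distances to each site:
N: 4209812737.000; Q: 2612453122.000; S: 1433798420.000; D: 1608295625.000; V: 1876091265.000; B: 1777598692.000; C: 176439385.000; H: 1866849184.000; K: 1072357236.000; Z: 3825982852.000; W: 246613770.000.
Minimum at C.

C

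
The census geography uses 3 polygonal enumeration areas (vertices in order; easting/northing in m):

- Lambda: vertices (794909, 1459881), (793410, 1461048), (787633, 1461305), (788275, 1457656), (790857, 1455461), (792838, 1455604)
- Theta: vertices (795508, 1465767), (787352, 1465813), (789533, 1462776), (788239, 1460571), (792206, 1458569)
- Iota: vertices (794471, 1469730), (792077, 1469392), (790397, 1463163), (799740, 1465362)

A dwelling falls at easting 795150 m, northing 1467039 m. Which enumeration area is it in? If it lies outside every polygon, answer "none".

Iota

Cast a ray rightward from (795150, 1467039). For each polygon, the edges (by vertex number in listed order) whose endpoints lie on opposite sides of northing = 1467039, where each meets that height, and whether that is right or left of the point:
Lambda: no edge straddles that height → 0 crossings.
Theta: no edge straddles that height → 0 crossings.
Iota: 2–3 at easting≈791442.4 (left), 4–1 at easting≈797717.1 (right) → 1 crossing.
Only Iota has an odd count, so the point is inside Iota.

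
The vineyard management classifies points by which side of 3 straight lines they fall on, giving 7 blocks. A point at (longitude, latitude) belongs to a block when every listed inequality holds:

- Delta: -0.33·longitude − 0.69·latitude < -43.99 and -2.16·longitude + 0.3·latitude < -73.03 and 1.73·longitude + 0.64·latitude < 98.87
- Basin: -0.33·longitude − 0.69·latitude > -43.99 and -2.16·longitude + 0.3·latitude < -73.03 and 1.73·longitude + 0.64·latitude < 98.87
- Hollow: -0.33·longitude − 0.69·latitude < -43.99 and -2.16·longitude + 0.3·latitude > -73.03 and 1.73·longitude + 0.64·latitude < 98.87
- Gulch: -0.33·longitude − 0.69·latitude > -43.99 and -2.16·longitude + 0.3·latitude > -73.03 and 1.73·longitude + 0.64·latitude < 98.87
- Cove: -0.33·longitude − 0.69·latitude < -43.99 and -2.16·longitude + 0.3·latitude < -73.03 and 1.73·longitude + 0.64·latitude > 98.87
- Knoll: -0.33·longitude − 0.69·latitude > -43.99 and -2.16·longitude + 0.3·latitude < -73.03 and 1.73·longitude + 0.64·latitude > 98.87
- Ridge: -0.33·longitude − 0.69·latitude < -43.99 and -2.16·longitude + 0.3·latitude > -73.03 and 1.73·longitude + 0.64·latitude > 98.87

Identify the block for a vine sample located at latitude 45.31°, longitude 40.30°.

-0.33·40.30 − 0.69·45.31 = -44.563, which is < -43.99
-2.16·40.30 + 0.3·45.31 = -73.455, which is < -73.03
1.73·40.30 + 0.64·45.31 = 98.717, which is < 98.87
This sign pattern matches Delta.

Delta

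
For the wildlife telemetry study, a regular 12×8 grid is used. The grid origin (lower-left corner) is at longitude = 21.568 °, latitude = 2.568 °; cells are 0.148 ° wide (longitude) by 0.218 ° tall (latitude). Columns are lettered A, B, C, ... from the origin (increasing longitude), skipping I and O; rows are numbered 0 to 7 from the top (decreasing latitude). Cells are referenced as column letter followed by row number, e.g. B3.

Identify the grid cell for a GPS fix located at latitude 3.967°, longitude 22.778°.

J1

Column index: ⌊(22.778 − 21.568) / 0.148⌋ = ⌊8.176⌋ = 8 → column J
Row offset from origin: ⌊(3.967 − 2.568) / 0.218⌋ = ⌊6.417⌋ = 6 → row 1 (counted from top)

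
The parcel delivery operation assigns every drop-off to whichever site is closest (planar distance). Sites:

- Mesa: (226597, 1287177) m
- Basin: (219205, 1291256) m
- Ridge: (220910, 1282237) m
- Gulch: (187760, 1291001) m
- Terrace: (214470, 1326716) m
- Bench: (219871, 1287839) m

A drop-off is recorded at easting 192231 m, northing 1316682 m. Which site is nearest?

Terrace

Squared distances to each site:
Mesa: 2051566981.000; Basin: 1374078152.000; Ridge: 2008943066.000; Gulch: 679503602.000; Terrace: 595254277.000; Bench: 1595888249.000.
Minimum at Terrace.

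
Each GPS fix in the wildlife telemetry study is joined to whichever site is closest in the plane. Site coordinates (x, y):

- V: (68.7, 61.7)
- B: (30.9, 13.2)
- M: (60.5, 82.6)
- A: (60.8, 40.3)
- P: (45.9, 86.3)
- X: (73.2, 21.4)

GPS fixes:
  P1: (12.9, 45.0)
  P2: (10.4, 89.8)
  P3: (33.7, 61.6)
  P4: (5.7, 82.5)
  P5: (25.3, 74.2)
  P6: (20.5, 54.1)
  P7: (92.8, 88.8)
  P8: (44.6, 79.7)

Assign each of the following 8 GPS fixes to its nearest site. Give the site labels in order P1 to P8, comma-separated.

B, P, P, P, P, P, M, P

P1 → B (d²=1335.24)
P2 → P (d²=1272.50)
P3 → P (d²=758.93)
P4 → P (d²=1630.48)
P5 → P (d²=570.77)
P6 → P (d²=1682.00)
P7 → M (d²=1081.73)
P8 → P (d²=45.25)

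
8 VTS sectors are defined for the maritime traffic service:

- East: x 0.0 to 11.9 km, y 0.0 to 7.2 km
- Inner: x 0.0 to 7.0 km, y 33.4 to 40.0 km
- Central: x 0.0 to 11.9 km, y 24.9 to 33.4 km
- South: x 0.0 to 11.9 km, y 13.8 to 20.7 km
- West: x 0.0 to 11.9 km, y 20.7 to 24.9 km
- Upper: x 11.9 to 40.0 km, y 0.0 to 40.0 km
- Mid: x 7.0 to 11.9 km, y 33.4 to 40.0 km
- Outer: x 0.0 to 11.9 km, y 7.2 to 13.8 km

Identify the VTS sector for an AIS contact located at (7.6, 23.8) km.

The point has x = 7.6 and y = 23.8.
Only West satisfies 0.0 ≤ x ≤ 11.9 and 20.7 ≤ y ≤ 24.9.

West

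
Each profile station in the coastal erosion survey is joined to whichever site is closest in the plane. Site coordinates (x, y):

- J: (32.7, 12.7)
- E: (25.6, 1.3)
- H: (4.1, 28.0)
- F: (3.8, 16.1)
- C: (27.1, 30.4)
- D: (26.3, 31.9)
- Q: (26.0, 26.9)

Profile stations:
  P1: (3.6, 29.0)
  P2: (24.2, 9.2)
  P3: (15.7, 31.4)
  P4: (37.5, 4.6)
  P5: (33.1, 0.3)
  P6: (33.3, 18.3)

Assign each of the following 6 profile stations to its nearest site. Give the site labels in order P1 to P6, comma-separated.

P1 → H (d²=1.25)
P2 → E (d²=64.37)
P3 → D (d²=112.61)
P4 → J (d²=88.65)
P5 → E (d²=57.25)
P6 → J (d²=31.72)

H, E, D, J, E, J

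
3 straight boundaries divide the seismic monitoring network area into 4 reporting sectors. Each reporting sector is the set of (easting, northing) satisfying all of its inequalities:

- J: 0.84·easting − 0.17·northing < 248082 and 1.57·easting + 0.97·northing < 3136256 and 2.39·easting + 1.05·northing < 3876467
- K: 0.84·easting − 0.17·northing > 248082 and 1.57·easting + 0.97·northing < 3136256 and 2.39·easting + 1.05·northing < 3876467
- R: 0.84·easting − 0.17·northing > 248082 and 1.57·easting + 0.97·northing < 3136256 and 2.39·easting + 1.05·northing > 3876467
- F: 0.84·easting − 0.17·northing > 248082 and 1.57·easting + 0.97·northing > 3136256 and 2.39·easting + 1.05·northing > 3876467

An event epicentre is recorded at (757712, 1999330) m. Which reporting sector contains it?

0.84·757712 − 0.17·1999330 = 296591.980, which is > 248082
1.57·757712 + 0.97·1999330 = 3128957.940, which is < 3136256
2.39·757712 + 1.05·1999330 = 3910228.180, which is > 3876467
This sign pattern matches R.

R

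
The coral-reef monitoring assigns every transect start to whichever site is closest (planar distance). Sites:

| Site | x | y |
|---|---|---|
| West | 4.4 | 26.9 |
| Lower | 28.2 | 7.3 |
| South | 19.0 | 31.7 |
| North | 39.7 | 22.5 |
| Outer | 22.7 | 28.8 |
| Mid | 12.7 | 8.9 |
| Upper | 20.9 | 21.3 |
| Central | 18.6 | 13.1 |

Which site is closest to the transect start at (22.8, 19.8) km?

Squared distances to each site:
West: 388.970; Lower: 185.410; South: 156.050; North: 292.900; Outer: 81.010; Mid: 220.820; Upper: 5.860; Central: 62.530.
Minimum at Upper.

Upper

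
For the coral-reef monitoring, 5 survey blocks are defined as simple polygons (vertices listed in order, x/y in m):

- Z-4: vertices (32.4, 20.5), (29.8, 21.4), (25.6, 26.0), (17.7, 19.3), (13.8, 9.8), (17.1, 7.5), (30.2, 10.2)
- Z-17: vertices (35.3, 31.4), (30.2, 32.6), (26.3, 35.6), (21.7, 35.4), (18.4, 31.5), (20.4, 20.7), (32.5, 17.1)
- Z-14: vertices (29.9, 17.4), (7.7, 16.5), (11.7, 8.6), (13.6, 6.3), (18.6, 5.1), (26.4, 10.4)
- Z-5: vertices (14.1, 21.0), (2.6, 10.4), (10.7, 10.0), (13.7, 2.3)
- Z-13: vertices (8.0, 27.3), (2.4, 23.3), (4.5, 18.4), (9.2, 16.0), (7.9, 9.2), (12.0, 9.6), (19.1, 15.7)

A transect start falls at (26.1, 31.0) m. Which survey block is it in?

Cast a ray rightward from (26.1, 31.0). For each polygon, the edges (by vertex number in listed order) whose endpoints lie on opposite sides of y = 31.0, where each meets that height, and whether that is right or left of the point:
Z-4: no edge straddles that height → 0 crossings.
Z-17: 5–6 at x≈18.49 (left), 7–1 at x≈35.22 (right) → 1 crossing.
Z-14: no edge straddles that height → 0 crossings.
Z-5: no edge straddles that height → 0 crossings.
Z-13: no edge straddles that height → 0 crossings.
Only Z-17 has an odd count, so the point is inside Z-17.

Z-17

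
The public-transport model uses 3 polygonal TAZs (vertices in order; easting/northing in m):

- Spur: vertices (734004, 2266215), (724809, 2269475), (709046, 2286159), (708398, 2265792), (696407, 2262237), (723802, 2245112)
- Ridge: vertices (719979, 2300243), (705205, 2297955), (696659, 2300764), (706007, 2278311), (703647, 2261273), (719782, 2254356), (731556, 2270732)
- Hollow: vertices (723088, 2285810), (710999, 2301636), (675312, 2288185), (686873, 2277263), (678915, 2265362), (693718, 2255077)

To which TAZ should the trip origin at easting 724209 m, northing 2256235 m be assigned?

Spur

Cast a ray rightward from (724209, 2256235). For each polygon, the edges (by vertex number in listed order) whose endpoints lie on opposite sides of northing = 2256235, where each meets that height, and whether that is right or left of the point:
Spur: 5–6 at easting≈706008.4 (left), 6–1 at easting≈729179.3 (right) → 1 crossing.
Ridge: 5–6 at easting≈715398.9 (left), 6–7 at easting≈721133.0 (left) → 0 crossings.
Hollow: 5–6 at easting≈692051.3 (left), 6–1 at easting≈694824.6 (left) → 0 crossings.
Only Spur has an odd count, so the point is inside Spur.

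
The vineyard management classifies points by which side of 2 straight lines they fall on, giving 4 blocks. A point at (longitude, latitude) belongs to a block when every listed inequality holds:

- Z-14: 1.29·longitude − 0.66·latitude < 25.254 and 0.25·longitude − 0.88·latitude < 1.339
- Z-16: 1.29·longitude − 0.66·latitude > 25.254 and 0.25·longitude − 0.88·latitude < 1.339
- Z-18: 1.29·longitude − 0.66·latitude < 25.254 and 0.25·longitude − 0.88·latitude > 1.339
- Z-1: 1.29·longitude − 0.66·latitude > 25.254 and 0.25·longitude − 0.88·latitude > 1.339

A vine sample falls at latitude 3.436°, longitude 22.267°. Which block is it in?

1.29·22.267 − 0.66·3.436 = 26.457, which is > 25.254
0.25·22.267 − 0.88·3.436 = 2.543, which is > 1.339
This sign pattern matches Z-1.

Z-1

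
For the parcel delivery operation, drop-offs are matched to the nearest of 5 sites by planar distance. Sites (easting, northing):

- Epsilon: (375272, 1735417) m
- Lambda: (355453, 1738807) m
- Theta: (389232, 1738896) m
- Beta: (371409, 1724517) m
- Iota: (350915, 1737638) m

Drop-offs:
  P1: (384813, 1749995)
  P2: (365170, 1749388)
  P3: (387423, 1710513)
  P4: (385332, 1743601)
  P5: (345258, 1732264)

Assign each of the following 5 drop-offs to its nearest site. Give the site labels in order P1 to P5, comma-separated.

Theta, Lambda, Beta, Theta, Iota

P1 → Theta (d²=142715362.00)
P2 → Lambda (d²=206377650.00)
P3 → Beta (d²=452560212.00)
P4 → Theta (d²=37347025.00)
P5 → Iota (d²=60881525.00)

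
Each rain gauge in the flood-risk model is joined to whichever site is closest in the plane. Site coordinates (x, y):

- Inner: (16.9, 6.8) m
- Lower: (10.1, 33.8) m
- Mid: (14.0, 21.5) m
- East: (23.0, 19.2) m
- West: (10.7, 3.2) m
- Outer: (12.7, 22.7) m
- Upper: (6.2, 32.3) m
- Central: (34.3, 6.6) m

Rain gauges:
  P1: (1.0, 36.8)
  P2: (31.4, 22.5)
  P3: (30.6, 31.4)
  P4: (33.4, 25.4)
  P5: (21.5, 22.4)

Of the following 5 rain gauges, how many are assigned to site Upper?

P1 → Upper
P2 → East
P3 → East
P4 → East
P5 → East
1 of the 5 goes to Upper.

1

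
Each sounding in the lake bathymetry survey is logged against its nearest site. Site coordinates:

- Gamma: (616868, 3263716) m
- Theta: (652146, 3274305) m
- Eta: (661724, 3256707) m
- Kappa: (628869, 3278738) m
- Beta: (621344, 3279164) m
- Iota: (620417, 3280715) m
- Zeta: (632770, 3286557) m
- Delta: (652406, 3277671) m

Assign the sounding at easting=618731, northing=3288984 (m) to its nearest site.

Squared distances to each site:
Gamma: 641942593.000; Theta: 1332035266.000; Eta: 2890202778.000; Kappa: 207759560.000; Beta: 103260169.000; Iota: 71218957.000; Zeta: 202983850.000; Delta: 1261989594.000.
Minimum at Iota.

Iota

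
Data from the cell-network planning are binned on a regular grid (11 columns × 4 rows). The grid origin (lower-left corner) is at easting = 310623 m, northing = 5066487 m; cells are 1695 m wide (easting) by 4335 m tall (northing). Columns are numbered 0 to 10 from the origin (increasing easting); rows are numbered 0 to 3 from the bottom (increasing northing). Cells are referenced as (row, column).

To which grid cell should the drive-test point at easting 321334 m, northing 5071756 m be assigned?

Column index: ⌊(321334 − 310623) / 1695⌋ = ⌊6.319⌋ = 6
Row offset from origin: ⌊(5071756 − 5066487) / 4335⌋ = ⌊1.215⌋ = 1 → row 1

(1, 6)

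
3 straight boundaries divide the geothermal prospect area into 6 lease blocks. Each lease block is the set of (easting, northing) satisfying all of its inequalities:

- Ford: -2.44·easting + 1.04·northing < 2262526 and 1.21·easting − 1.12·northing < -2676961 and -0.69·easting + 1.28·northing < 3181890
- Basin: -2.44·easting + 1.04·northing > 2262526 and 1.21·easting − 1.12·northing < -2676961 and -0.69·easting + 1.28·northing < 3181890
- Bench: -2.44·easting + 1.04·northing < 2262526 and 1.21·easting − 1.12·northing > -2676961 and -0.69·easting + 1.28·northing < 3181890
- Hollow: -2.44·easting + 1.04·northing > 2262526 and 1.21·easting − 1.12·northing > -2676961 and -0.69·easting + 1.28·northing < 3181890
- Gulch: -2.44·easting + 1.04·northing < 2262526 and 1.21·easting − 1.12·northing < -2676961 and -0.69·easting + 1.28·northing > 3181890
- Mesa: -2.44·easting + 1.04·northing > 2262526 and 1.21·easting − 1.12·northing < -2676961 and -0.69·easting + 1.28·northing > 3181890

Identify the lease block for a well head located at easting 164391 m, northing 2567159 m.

Hollow

-2.44·164391 + 1.04·2567159 = 2268731.320, which is > 2262526
1.21·164391 − 1.12·2567159 = -2676304.970, which is > -2676961
-0.69·164391 + 1.28·2567159 = 3172533.730, which is < 3181890
This sign pattern matches Hollow.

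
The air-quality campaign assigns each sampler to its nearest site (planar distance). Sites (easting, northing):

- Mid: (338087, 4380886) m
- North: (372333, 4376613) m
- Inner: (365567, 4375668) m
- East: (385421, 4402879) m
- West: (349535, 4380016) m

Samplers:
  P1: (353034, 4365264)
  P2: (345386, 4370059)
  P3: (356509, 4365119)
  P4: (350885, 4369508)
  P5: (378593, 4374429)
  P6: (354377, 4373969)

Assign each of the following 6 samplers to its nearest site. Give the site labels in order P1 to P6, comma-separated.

P1 → West (d²=229864505.00)
P2 → West (d²=116356050.00)
P3 → Inner (d²=193328765.00)
P4 → West (d²=112240564.00)
P5 → North (d²=43957456.00)
P6 → West (d²=60011173.00)

West, West, Inner, West, North, West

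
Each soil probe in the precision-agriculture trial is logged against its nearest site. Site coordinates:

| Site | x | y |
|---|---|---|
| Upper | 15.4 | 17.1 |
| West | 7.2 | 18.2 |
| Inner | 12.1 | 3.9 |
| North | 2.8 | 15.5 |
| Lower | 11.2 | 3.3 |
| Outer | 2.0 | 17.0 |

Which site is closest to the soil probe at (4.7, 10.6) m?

Squared distances to each site:
Upper: 156.740; West: 64.010; Inner: 99.650; North: 27.620; Lower: 95.540; Outer: 48.250.
Minimum at North.

North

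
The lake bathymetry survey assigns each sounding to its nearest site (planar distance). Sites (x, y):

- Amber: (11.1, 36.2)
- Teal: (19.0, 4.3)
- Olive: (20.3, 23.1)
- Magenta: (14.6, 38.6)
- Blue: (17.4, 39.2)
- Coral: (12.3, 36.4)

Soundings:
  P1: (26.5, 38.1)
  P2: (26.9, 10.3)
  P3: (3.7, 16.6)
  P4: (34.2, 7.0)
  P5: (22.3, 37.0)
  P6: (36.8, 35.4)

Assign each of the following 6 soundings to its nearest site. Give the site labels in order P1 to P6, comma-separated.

Blue, Teal, Olive, Teal, Blue, Blue

P1 → Blue (d²=84.02)
P2 → Teal (d²=98.41)
P3 → Olive (d²=317.81)
P4 → Teal (d²=238.33)
P5 → Blue (d²=28.85)
P6 → Blue (d²=390.80)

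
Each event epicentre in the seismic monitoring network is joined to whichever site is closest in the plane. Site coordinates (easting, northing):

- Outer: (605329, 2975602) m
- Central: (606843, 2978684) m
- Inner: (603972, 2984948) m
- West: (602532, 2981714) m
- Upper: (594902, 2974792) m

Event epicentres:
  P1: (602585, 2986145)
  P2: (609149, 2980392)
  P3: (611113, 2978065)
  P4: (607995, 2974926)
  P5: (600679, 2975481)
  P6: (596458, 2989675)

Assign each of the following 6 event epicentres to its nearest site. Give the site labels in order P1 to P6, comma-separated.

P1 → Inner (d²=3356578.00)
P2 → Central (d²=8234900.00)
P3 → Central (d²=18616061.00)
P4 → Outer (d²=7564532.00)
P5 → Outer (d²=21637141.00)
P6 → Inner (d²=78804725.00)

Inner, Central, Central, Outer, Outer, Inner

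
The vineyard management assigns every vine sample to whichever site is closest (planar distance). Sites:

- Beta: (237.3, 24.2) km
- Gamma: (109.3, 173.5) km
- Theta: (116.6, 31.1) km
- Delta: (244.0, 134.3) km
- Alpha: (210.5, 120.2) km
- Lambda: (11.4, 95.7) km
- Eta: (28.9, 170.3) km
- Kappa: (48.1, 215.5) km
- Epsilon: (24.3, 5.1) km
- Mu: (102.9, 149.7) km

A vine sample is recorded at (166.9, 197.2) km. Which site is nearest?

Gamma

Squared distances to each site:
Beta: 34885.160; Gamma: 3879.450; Theta: 30119.300; Delta: 9900.820; Alpha: 7829.960; Lambda: 34482.500; Eta: 19767.610; Kappa: 14448.330; Epsilon: 57237.170; Mu: 6352.250.
Minimum at Gamma.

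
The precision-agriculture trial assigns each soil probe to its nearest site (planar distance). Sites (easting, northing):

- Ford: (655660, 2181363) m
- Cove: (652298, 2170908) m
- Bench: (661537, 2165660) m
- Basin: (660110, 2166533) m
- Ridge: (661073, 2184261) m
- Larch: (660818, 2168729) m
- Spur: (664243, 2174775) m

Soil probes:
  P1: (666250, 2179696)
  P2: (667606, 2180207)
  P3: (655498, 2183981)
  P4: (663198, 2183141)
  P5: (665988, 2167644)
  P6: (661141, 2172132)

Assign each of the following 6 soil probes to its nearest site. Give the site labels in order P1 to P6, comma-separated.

Spur, Spur, Ford, Ridge, Bench, Larch

P1 → Spur (d²=28244290.00)
P2 → Spur (d²=40816393.00)
P3 → Ford (d²=6880168.00)
P4 → Ridge (d²=5770025.00)
P5 → Bench (d²=23747657.00)
P6 → Larch (d²=11684738.00)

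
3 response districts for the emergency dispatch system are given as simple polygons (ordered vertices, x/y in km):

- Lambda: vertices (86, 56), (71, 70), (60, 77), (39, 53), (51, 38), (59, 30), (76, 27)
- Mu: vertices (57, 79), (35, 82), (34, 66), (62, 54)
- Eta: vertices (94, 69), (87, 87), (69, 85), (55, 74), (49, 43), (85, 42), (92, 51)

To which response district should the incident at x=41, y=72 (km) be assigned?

Cast a ray rightward from (41, 72). For each polygon, the edges (by vertex number in listed order) whose endpoints lie on opposite sides of y = 72, where each meets that height, and whether that is right or left of the point:
Lambda: 2–3 at x≈67.9 (right), 3–4 at x≈55.6 (right) → 2 crossings.
Mu: 2–3 at x≈34.4 (left), 4–1 at x≈58.4 (right) → 1 crossing.
Eta: 1–2 at x≈92.8 (right), 4–5 at x≈54.6 (right) → 2 crossings.
Only Mu has an odd count, so the point is inside Mu.

Mu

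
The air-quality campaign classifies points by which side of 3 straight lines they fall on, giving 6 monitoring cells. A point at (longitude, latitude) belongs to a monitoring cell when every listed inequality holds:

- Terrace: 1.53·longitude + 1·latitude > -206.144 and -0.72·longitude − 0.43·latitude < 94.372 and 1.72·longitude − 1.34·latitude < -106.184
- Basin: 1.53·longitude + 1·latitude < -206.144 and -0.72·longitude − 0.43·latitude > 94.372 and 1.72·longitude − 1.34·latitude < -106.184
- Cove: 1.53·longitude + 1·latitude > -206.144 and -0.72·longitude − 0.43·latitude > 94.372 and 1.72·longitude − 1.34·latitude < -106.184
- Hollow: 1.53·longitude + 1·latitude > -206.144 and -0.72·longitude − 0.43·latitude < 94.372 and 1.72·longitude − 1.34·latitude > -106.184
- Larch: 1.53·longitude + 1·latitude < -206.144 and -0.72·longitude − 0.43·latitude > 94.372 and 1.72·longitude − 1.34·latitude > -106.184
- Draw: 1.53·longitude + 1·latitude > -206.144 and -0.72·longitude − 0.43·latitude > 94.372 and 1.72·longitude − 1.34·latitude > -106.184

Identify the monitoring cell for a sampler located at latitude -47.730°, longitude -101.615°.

Terrace

1.53·-101.615 + 1·-47.730 = -203.201, which is > -206.144
-0.72·-101.615 − 0.43·-47.730 = 93.687, which is < 94.372
1.72·-101.615 − 1.34·-47.730 = -110.820, which is < -106.184
This sign pattern matches Terrace.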